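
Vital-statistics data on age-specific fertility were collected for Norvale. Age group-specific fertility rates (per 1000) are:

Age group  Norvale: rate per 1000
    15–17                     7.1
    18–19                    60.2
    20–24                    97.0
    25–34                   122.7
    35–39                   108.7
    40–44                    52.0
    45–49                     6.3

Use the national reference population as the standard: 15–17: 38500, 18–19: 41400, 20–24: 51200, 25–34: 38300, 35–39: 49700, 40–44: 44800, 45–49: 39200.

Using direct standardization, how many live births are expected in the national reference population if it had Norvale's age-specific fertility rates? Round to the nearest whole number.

Expected live births = Σ (standard pop × age-specific rate ÷ 1000)
= 38500×7.1/1000 + 41400×60.2/1000 + 51200×97.0/1000 + 38300×122.7/1000 + 49700×108.7/1000 + 44800×52.0/1000 + 39200×6.3/1000
= 273.35 + 2492.28 + 4966.40 + 4699.41 + 5402.39 + 2329.60 + 246.96 = 20410.39.

20410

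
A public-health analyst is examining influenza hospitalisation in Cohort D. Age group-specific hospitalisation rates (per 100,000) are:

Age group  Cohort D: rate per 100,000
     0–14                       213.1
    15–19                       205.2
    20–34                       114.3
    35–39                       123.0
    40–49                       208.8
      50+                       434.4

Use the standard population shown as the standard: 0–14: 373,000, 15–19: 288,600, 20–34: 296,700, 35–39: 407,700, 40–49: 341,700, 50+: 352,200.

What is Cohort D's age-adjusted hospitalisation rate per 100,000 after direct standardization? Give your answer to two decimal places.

Standard total = 2,059,900; weights = 0.1811, 0.1401, 0.1440, 0.1979, 0.1659, 0.1710.
Standardized rate: 0.1811×213.1 + 0.1401×205.2 + 0.1440×114.3 + 0.1979×123.0 + 0.1659×208.8 + 0.1710×434.4 = 217.0540 per 100,000.

217.05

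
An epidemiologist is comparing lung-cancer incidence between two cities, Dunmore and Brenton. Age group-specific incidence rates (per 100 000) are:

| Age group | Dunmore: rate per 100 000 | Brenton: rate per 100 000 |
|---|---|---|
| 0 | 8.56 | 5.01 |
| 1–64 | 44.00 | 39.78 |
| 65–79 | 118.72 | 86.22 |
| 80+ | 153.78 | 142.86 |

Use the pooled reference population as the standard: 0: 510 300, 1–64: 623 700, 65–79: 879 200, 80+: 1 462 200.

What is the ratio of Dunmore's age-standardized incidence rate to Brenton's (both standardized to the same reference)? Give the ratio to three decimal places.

Standard total = 3 475 400; weights = 0.1468, 0.1795, 0.2530, 0.4207.
Dunmore: 0.1468×8.56 + 0.1795×44.00 + 0.2530×118.72 + 0.4207×153.78 = 103.8864 per 100 000.
Brenton: 0.1468×5.01 + 0.1795×39.78 + 0.2530×86.22 + 0.4207×142.86 = 89.7917 per 100 000.
Ratio = 103.8864 ÷ 89.7917 = 1.15697.

1.157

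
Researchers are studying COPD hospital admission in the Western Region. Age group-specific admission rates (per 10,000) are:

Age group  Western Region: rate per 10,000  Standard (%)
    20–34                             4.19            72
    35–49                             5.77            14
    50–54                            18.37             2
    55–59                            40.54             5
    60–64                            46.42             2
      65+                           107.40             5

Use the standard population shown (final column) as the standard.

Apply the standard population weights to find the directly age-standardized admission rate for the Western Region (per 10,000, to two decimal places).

12.52

Standard weights: 0.72, 0.14, 0.02, 0.05, 0.02, 0.05.
Standardized rate: 0.7200×4.19 + 0.1400×5.77 + 0.0200×18.37 + 0.0500×40.54 + 0.0200×46.42 + 0.0500×107.40 = 12.5174 per 10,000.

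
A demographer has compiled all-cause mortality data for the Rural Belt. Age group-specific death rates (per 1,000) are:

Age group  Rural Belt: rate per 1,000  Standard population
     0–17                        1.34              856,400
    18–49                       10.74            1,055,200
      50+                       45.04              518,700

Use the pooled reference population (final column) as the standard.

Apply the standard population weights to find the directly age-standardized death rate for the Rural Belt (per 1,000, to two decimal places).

14.75

Standard total = 2,430,300; weights = 0.3524, 0.4342, 0.2134.
Standardized rate: 0.3524×1.34 + 0.4342×10.74 + 0.2134×45.04 = 14.7483 per 1,000.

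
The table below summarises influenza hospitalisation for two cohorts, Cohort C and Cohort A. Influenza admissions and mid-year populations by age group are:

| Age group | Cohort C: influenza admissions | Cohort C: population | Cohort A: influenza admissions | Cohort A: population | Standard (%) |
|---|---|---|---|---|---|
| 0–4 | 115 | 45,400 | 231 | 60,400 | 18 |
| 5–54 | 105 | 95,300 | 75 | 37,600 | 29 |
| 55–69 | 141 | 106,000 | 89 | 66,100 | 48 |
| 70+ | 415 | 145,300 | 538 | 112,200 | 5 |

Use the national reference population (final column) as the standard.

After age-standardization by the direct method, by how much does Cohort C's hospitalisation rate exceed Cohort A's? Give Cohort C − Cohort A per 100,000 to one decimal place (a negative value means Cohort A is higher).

Age-specific rates per 100,000 for Cohort C: 253.30, 110.18, 133.02, 285.62.
For Cohort A: 382.45, 199.47, 134.64, 479.50.
Standard weights: 0.18, 0.29, 0.48, 0.05.
Cohort C: 0.1800×253.30 + 0.2900×110.18 + 0.4800×133.02 + 0.0500×285.62 = 155.6763 per 100,000.
Cohort A: 0.1800×382.45 + 0.2900×199.47 + 0.4800×134.64 + 0.0500×479.50 = 215.2912 per 100,000.
Difference = 155.6763 − 215.2912 = -59.6149.

-59.6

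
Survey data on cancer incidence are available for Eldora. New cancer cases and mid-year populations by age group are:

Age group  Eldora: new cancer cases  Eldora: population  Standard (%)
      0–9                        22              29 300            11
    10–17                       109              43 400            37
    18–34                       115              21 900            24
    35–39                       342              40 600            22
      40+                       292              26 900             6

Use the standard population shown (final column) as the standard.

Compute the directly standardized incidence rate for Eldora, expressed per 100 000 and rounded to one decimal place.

Age-specific rates per 100 000 for Eldora: 75.09, 251.15, 525.11, 842.36, 1085.50.
Standard weights: 0.11, 0.37, 0.24, 0.22, 0.06.
Standardized rate: 0.1100×75.09 + 0.3700×251.15 + 0.2400×525.11 + 0.2200×842.36 + 0.0600×1085.50 = 477.6634 per 100 000.

477.7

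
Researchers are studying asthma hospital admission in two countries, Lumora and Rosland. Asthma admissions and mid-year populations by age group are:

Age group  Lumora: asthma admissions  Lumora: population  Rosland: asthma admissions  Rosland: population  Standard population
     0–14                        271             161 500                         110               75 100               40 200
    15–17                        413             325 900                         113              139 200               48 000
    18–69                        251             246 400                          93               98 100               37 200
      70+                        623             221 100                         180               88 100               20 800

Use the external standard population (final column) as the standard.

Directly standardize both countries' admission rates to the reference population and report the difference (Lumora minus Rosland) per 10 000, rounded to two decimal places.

3.36

Age-specific rates per 10 000 for Lumora: 16.78, 12.67, 10.19, 28.18.
For Rosland: 14.65, 8.12, 9.48, 20.43.
Standard total = 146 200; weights = 0.2750, 0.3283, 0.2544, 0.1423.
Lumora: 0.2750×16.78 + 0.3283×12.67 + 0.2544×10.19 + 0.1423×28.18 = 15.3754 per 10 000.
Rosland: 0.2750×14.65 + 0.3283×8.12 + 0.2544×9.48 + 0.1423×20.43 = 12.0116 per 10 000.
Difference = 15.3754 − 12.0116 = 3.3637.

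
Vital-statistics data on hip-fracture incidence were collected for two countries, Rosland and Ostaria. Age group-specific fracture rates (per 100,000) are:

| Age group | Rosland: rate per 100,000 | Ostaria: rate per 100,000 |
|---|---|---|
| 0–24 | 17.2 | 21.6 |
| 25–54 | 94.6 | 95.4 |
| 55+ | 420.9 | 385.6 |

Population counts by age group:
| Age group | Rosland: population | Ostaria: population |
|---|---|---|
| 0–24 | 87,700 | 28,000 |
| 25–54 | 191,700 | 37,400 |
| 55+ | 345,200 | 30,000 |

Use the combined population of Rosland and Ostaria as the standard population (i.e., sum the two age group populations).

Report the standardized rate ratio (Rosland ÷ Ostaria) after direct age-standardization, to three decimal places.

Combined standard total = 720,000; weights = 0.1607, 0.3182, 0.5211.
Rosland: 0.1607×17.2 + 0.3182×94.6 + 0.5211×420.9 = 252.2008 per 100,000.
Ostaria: 0.1607×21.6 + 0.3182×95.4 + 0.5211×385.6 = 234.7672 per 100,000.
Ratio = 252.2008 ÷ 234.7672 = 1.07426.

1.074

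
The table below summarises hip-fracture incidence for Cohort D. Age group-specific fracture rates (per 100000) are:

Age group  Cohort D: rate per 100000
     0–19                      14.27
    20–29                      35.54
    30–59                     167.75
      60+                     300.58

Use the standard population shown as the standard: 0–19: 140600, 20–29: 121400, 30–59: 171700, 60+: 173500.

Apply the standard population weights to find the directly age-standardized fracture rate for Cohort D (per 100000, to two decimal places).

143.73

Standard total = 607200; weights = 0.2316, 0.1999, 0.2828, 0.2857.
Standardized rate: 0.2316×14.27 + 0.1999×35.54 + 0.2828×167.75 + 0.2857×300.58 = 143.7323 per 100000.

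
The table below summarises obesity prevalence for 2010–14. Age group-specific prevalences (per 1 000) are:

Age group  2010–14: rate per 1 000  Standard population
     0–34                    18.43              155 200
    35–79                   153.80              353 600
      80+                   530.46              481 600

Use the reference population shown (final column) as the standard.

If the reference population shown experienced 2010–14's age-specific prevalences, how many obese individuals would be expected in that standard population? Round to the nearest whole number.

Expected obese individuals = Σ (standard pop × age-specific rate ÷ 1 000)
= 155 200×18.43/1 000 + 353 600×153.80/1 000 + 481 600×530.46/1 000
= 2860.34 + 54383.68 + 255469.54 = 312713.55.

312714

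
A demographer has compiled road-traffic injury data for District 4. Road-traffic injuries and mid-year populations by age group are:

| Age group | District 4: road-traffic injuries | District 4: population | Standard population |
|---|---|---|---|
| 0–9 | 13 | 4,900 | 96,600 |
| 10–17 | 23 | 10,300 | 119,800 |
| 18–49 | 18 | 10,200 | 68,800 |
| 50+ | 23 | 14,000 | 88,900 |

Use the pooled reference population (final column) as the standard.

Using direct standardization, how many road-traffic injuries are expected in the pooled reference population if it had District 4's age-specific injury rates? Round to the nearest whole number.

Age-specific rates per 100,000 for District 4: 265.31, 223.30, 176.47, 164.29.
Expected road-traffic injuries = Σ (standard pop × age-specific rate ÷ 100,000)
= 96,600×265.31/100,000 + 119,800×223.30/100,000 + 68,800×176.47/100,000 + 88,900×164.29/100,000
= 256.29 + 267.51 + 121.41 + 146.05 = 791.26.

791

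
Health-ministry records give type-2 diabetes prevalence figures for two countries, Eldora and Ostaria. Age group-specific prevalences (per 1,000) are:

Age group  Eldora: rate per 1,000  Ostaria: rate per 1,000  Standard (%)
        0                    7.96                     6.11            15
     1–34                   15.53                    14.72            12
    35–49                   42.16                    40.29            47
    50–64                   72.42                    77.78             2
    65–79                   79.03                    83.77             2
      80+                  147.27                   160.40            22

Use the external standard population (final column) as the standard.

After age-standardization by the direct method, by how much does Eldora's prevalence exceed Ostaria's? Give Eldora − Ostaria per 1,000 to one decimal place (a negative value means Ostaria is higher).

-1.8

Standard weights: 0.15, 0.12, 0.47, 0.02, 0.02, 0.22.
Eldora: 0.1500×7.96 + 0.1200×15.53 + 0.4700×42.16 + 0.0200×72.42 + 0.0200×79.03 + 0.2200×147.27 = 58.3012 per 1,000.
Ostaria: 0.1500×6.11 + 0.1200×14.72 + 0.4700×40.29 + 0.0200×77.78 + 0.0200×83.77 + 0.2200×160.40 = 60.1382 per 1,000.
Difference = 58.3012 − 60.1382 = -1.8370.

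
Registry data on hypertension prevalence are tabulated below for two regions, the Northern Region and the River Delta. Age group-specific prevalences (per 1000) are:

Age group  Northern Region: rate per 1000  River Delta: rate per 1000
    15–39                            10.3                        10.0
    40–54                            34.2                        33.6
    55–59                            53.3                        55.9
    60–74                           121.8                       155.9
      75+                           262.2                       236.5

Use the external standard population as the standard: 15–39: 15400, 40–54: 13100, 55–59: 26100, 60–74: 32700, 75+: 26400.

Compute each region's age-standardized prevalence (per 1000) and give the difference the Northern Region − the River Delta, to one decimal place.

Standard total = 113700; weights = 0.1354, 0.1152, 0.2296, 0.2876, 0.2322.
The Northern Region: 0.1354×10.3 + 0.1152×34.2 + 0.2296×53.3 + 0.2876×121.8 + 0.2322×262.2 = 113.4803 per 1000.
The River Delta: 0.1354×10.0 + 0.1152×33.6 + 0.2296×55.9 + 0.2876×155.9 + 0.2322×236.5 = 117.8072 per 1000.
Difference = 113.4803 − 117.8072 = -4.3269.

-4.3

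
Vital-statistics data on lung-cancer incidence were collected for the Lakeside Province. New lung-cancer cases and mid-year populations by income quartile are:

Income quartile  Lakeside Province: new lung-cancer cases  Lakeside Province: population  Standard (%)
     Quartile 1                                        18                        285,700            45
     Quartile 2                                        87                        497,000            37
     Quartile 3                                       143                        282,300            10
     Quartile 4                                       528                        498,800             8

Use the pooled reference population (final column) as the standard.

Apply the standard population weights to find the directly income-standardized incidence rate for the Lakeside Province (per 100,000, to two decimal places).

22.85

Income-specific rates per 100,000 for the Lakeside Province: 6.30, 17.51, 50.66, 105.85.
Standard weights: 0.45, 0.37, 0.10, 0.08.
Standardized rate: 0.4500×6.30 + 0.3700×17.51 + 0.1000×50.66 + 0.0800×105.85 = 22.8459 per 100,000.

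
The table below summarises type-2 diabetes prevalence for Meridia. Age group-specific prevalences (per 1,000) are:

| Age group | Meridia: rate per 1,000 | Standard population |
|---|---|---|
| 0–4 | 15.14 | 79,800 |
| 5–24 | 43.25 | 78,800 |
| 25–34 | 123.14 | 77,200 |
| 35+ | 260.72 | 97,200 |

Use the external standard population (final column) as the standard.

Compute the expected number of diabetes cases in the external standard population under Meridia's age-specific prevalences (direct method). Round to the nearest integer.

39465

Expected diabetes cases = Σ (standard pop × age-specific rate ÷ 1,000)
= 79,800×15.14/1,000 + 78,800×43.25/1,000 + 77,200×123.14/1,000 + 97,200×260.72/1,000
= 1208.17 + 3408.10 + 9506.41 + 25341.98 = 39464.66.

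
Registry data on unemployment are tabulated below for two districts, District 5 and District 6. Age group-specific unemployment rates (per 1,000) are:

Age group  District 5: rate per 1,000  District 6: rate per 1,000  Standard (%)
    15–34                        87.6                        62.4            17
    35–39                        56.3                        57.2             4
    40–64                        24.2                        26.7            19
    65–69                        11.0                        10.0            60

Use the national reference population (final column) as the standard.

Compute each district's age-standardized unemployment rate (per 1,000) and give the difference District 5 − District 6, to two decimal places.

Standard weights: 0.17, 0.04, 0.19, 0.60.
District 5: 0.1700×87.6 + 0.0400×56.3 + 0.1900×24.2 + 0.6000×11.0 = 28.3420 per 1,000.
District 6: 0.1700×62.4 + 0.0400×57.2 + 0.1900×26.7 + 0.6000×10.0 = 23.9690 per 1,000.
Difference = 28.3420 − 23.9690 = 4.3730.

4.37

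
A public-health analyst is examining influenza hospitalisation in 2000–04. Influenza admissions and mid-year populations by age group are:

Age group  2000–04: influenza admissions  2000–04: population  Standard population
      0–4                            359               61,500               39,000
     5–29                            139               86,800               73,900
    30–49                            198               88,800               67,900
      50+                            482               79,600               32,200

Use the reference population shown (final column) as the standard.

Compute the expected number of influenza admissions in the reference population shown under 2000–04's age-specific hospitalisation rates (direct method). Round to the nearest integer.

692

Age-specific rates per 100,000 for 2000–04: 583.74, 160.14, 222.97, 605.53.
Expected influenza admissions = Σ (standard pop × age-specific rate ÷ 100,000)
= 39,000×583.74/100,000 + 73,900×160.14/100,000 + 67,900×222.97/100,000 + 32,200×605.53/100,000
= 227.66 + 118.34 + 151.40 + 194.98 = 692.38.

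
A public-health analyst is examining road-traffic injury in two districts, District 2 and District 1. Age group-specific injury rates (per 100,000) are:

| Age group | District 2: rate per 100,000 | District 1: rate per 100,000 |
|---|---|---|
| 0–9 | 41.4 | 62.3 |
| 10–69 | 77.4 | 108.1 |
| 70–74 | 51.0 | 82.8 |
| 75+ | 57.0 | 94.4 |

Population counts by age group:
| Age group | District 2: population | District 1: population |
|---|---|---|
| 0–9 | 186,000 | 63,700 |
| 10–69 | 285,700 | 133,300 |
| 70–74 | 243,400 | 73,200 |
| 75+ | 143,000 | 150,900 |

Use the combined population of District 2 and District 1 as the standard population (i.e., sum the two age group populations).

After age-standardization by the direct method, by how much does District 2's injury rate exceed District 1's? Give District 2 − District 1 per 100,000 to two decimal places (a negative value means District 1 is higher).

-30.60

Combined standard total = 1,279,200; weights = 0.1952, 0.3275, 0.2475, 0.2298.
District 2: 0.1952×41.4 + 0.3275×77.4 + 0.2475×51.0 + 0.2298×57.0 = 59.1519 per 100,000.
District 1: 0.1952×62.3 + 0.3275×108.1 + 0.2475×82.8 + 0.2298×94.4 = 89.7505 per 100,000.
Difference = 59.1519 − 89.7505 = -30.5986.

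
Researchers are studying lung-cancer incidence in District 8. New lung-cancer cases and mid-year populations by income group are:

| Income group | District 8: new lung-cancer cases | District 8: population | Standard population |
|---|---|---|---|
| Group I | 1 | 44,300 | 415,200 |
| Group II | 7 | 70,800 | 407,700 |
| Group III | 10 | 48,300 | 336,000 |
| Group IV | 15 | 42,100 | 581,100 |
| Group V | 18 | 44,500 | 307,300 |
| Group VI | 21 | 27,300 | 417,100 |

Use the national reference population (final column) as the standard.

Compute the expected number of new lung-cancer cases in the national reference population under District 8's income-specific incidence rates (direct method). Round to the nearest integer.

771

Income-specific rates per 100,000 for District 8: 2.26, 9.89, 20.70, 35.63, 40.45, 76.92.
Expected new lung-cancer cases = Σ (standard pop × income-specific rate ÷ 100,000)
= 415,200×2.26/100,000 + 407,700×9.89/100,000 + 336,000×20.70/100,000 + 581,100×35.63/100,000 + 307,300×40.45/100,000 + 417,100×76.92/100,000
= 9.37 + 40.31 + 69.57 + 207.04 + 124.30 + 320.85 = 771.44.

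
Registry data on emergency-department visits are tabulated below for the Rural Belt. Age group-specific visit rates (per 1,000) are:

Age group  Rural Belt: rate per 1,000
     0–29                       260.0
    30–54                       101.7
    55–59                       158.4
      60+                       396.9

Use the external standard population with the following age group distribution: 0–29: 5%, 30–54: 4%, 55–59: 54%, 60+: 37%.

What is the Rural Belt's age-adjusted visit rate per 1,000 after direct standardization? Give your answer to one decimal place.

Standard weights: 0.05, 0.04, 0.54, 0.37.
Standardized rate: 0.0500×260.0 + 0.0400×101.7 + 0.5400×158.4 + 0.3700×396.9 = 249.4570 per 1,000.

249.5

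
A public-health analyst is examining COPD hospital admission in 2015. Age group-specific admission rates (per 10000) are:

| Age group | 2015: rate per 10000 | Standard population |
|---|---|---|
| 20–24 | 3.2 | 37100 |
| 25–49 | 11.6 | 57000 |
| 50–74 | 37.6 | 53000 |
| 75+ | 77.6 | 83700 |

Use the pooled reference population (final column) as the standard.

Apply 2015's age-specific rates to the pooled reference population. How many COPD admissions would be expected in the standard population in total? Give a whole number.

Expected COPD admissions = Σ (standard pop × age-specific rate ÷ 10000)
= 37100×3.2/10000 + 57000×11.6/10000 + 53000×37.6/10000 + 83700×77.6/10000
= 11.87 + 66.12 + 199.28 + 649.51 = 926.78.

927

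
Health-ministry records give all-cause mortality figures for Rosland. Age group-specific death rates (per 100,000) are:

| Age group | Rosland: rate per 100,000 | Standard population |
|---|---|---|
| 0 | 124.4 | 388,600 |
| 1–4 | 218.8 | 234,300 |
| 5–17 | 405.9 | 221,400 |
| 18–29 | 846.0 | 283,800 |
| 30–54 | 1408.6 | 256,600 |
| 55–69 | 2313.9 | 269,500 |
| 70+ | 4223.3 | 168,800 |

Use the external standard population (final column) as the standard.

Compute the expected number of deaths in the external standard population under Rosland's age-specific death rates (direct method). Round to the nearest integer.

Expected deaths = Σ (standard pop × age-specific rate ÷ 100,000)
= 388,600×124.4/100,000 + 234,300×218.8/100,000 + 221,400×405.9/100,000 + 283,800×846.0/100,000 + 256,600×1408.6/100,000 + 269,500×2313.9/100,000 + 168,800×4223.3/100,000
= 483.42 + 512.65 + 898.66 + 2400.95 + 3614.47 + 6235.96 + 7128.93 = 21275.04.

21275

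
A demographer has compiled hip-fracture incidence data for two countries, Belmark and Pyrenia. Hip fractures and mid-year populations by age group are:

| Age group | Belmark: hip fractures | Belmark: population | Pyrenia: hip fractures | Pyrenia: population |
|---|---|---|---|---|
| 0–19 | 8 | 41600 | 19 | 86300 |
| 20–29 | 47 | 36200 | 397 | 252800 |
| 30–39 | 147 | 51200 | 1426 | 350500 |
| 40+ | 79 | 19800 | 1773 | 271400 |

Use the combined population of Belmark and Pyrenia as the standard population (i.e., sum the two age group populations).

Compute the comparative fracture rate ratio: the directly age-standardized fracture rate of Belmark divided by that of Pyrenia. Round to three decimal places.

0.676

Age-specific rates per 100000 for Belmark: 19.23, 129.83, 287.11, 398.99.
For Pyrenia: 22.02, 157.04, 406.85, 653.28.
Combined standard total = 1109800; weights = 0.1152, 0.2604, 0.3620, 0.2624.
Belmark: 0.1152×19.23 + 0.2604×129.83 + 0.3620×287.11 + 0.2624×398.99 = 244.6381 per 100000.
Pyrenia: 0.1152×22.02 + 0.2604×157.04 + 0.3620×406.85 + 0.2624×653.28 = 362.1069 per 100000.
Ratio = 244.6381 ÷ 362.1069 = 0.67560.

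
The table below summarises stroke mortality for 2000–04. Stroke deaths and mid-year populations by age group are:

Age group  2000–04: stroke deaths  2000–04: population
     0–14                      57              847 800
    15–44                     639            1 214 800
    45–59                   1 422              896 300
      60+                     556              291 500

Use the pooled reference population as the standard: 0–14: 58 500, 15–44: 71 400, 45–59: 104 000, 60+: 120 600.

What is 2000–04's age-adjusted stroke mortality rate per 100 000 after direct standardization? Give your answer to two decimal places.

123.14

Age-specific rates per 100 000 for 2000–04: 6.72, 52.60, 158.65, 190.74.
Standard total = 354 500; weights = 0.1650, 0.2014, 0.2934, 0.3402.
Standardized rate: 0.1650×6.72 + 0.2014×52.60 + 0.2934×158.65 + 0.3402×190.74 = 123.1363 per 100 000.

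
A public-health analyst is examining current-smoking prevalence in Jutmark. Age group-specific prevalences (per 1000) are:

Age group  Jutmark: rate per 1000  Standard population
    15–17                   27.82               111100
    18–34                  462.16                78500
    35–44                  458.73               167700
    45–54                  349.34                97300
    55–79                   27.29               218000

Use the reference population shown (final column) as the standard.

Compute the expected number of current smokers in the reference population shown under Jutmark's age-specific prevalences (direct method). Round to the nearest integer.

156239

Expected current smokers = Σ (standard pop × age-specific rate ÷ 1000)
= 111100×27.82/1000 + 78500×462.16/1000 + 167700×458.73/1000 + 97300×349.34/1000 + 218000×27.29/1000
= 3090.80 + 36279.56 + 76929.02 + 33990.78 + 5949.22 = 156239.38.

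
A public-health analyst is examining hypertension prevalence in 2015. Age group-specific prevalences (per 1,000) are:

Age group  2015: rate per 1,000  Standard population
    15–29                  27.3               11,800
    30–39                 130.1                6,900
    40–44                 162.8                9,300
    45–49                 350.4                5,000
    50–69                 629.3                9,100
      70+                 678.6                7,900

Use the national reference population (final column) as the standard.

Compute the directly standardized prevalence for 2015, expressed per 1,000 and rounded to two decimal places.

Standard total = 50,000; weights = 0.2360, 0.1380, 0.1860, 0.1000, 0.1820, 0.1580.
Standardized rate: 0.2360×27.3 + 0.1380×130.1 + 0.1860×162.8 + 0.1000×350.4 + 0.1820×629.3 + 0.1580×678.6 = 311.4688 per 1,000.

311.47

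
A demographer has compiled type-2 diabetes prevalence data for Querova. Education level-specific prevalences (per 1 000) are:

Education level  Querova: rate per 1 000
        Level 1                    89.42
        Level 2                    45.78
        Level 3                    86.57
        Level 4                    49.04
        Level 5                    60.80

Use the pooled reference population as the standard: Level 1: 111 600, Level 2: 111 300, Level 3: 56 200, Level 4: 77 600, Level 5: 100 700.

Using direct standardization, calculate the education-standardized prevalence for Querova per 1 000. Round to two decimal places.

65.30

Standard total = 457 400; weights = 0.2440, 0.2433, 0.1229, 0.1697, 0.2202.
Standardized rate: 0.2440×89.42 + 0.2433×45.78 + 0.1229×86.57 + 0.1697×49.04 + 0.2202×60.80 = 65.2993 per 1 000.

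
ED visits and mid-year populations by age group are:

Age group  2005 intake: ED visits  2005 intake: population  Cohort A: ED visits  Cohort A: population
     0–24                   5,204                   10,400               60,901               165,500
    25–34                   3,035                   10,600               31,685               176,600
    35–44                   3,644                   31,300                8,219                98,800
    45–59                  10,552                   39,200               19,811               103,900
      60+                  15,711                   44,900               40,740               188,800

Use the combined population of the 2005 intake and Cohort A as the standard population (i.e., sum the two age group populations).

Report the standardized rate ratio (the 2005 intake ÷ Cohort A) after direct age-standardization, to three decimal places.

Age-specific rates per 1,000 for the 2005 intake: 500.385, 286.321, 116.422, 269.184, 349.911.
For Cohort A: 367.982, 179.417, 83.188, 190.674, 215.784.
Combined standard total = 870,000; weights = 0.2022, 0.2152, 0.1495, 0.1645, 0.2686.
The 2005 intake: 0.2022×500.385 + 0.2152×286.321 + 0.1495×116.422 + 0.1645×269.184 + 0.2686×349.911 = 318.4572 per 1,000.
Cohort A: 0.2022×367.982 + 0.2152×179.417 + 0.1495×83.188 + 0.1645×190.674 + 0.2686×215.784 = 214.7721 per 1,000.
Ratio = 318.4572 ÷ 214.7721 = 1.48277.

1.483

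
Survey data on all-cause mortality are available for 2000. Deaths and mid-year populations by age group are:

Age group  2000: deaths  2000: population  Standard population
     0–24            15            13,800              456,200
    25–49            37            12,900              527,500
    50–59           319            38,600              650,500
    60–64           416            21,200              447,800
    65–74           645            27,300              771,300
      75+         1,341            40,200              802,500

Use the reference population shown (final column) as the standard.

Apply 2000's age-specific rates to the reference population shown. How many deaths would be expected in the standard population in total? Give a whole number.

61165

Age-specific rates per 100,000 for 2000: 108.70, 286.82, 826.42, 1962.26, 2362.64, 3335.82.
Expected deaths = Σ (standard pop × age-specific rate ÷ 100,000)
= 456,200×108.70/100,000 + 527,500×286.82/100,000 + 650,500×826.42/100,000 + 447,800×1962.26/100,000 + 771,300×2362.64/100,000 + 802,500×3335.82/100,000
= 495.87 + 1512.98 + 5375.89 + 8787.02 + 18223.02 + 26769.96 = 61164.75.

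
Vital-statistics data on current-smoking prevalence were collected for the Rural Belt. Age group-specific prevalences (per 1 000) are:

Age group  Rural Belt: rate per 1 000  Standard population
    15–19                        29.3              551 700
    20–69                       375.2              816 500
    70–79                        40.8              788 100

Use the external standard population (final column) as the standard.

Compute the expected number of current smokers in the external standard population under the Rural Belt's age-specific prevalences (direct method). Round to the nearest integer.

354670

Expected current smokers = Σ (standard pop × age-specific rate ÷ 1 000)
= 551 700×29.3/1 000 + 816 500×375.2/1 000 + 788 100×40.8/1 000
= 16164.81 + 306350.80 + 32154.48 = 354670.09.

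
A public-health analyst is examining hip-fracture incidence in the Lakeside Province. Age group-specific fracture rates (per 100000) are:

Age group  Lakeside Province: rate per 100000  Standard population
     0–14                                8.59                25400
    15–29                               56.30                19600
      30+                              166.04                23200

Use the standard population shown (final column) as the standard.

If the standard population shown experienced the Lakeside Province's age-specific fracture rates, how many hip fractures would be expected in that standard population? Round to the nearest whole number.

Expected hip fractures = Σ (standard pop × age-specific rate ÷ 100000)
= 25400×8.59/100000 + 19600×56.30/100000 + 23200×166.04/100000
= 2.18 + 11.03 + 38.52 = 51.74.

52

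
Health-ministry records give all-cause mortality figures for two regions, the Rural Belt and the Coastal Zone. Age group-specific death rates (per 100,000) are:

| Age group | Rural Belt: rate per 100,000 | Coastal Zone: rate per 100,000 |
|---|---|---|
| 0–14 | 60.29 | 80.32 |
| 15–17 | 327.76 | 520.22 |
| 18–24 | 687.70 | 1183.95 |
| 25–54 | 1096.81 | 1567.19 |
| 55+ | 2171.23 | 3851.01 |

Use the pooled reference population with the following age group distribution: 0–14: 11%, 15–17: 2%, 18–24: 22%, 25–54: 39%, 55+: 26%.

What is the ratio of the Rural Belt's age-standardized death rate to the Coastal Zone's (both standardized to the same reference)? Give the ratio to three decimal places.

0.611

Standard weights: 0.11, 0.02, 0.22, 0.39, 0.26.
The Rural Belt: 0.1100×60.29 + 0.0200×327.76 + 0.2200×687.70 + 0.3900×1096.81 + 0.2600×2171.23 = 1156.7568 per 100,000.
The Coastal Zone: 0.1100×80.32 + 0.0200×520.22 + 0.2200×1183.95 + 0.3900×1567.19 + 0.2600×3851.01 = 1892.1753 per 100,000.
Ratio = 1156.7568 ÷ 1892.1753 = 0.61134.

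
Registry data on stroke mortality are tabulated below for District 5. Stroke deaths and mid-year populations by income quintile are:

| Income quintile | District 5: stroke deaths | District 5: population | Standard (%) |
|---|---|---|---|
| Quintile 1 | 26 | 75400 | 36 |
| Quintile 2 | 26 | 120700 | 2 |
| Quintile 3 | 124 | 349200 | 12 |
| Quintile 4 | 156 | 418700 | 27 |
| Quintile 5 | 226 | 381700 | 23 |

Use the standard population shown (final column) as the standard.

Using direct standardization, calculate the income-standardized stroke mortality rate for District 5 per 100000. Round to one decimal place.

Income-specific rates per 100000 for District 5: 34.48, 21.54, 35.51, 37.26, 59.21.
Standard weights: 0.36, 0.02, 0.12, 0.27, 0.23.
Standardized rate: 0.3600×34.48 + 0.0200×21.54 + 0.1200×35.51 + 0.2700×37.26 + 0.2300×59.21 = 40.7835 per 100000.

40.8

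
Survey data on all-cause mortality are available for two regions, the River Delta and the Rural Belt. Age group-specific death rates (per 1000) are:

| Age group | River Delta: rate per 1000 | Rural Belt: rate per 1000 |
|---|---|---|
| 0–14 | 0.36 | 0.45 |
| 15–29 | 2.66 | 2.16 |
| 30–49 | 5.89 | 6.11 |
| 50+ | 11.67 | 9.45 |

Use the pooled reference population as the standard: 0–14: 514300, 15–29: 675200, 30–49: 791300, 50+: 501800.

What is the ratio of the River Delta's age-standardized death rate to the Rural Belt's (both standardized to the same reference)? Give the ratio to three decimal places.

Standard total = 2482600; weights = 0.2072, 0.2720, 0.3187, 0.2021.
The River Delta: 0.2072×0.36 + 0.2720×2.66 + 0.3187×5.89 + 0.2021×11.67 = 5.0342 per 1000.
The Rural Belt: 0.2072×0.45 + 0.2720×2.16 + 0.3187×6.11 + 0.2021×9.45 = 4.5383 per 1000.
Ratio = 5.0342 ÷ 4.5383 = 1.10928.

1.109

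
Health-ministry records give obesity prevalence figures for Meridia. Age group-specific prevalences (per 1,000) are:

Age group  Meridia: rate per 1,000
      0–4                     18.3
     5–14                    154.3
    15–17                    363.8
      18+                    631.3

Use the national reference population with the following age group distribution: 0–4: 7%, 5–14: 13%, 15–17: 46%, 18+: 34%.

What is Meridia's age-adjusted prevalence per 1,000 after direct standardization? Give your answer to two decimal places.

Standard weights: 0.07, 0.13, 0.46, 0.34.
Standardized rate: 0.0700×18.3 + 0.1300×154.3 + 0.4600×363.8 + 0.3400×631.3 = 403.3300 per 1,000.

403.33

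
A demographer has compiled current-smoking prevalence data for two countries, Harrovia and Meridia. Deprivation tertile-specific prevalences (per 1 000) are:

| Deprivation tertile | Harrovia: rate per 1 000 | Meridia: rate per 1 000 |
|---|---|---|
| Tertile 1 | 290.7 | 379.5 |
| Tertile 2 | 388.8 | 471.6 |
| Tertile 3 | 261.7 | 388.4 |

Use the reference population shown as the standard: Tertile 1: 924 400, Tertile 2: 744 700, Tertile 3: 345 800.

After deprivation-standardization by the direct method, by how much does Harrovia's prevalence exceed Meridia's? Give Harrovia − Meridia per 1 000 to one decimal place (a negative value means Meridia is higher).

-93.1

Standard total = 2 014 900; weights = 0.4588, 0.3696, 0.1716.
Harrovia: 0.4588×290.7 + 0.3696×388.8 + 0.1716×261.7 = 321.9804 per 1 000.
Meridia: 0.4588×379.5 + 0.3696×471.6 + 0.1716×388.4 = 415.0673 per 1 000.
Difference = 321.9804 − 415.0673 = -93.0869.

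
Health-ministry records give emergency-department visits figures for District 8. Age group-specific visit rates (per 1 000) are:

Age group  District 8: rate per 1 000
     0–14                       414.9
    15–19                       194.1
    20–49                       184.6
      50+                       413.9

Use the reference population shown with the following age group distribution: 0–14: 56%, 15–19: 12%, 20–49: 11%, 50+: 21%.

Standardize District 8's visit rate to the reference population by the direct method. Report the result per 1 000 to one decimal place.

362.9

Standard weights: 0.56, 0.12, 0.11, 0.21.
Standardized rate: 0.5600×414.9 + 0.1200×194.1 + 0.1100×184.6 + 0.2100×413.9 = 362.8610 per 1 000.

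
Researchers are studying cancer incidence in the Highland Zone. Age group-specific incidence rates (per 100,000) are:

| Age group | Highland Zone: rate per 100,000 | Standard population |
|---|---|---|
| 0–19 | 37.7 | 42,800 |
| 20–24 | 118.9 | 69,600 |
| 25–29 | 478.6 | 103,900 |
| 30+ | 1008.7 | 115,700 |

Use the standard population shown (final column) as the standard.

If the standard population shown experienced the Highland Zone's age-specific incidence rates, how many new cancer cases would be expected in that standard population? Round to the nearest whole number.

1763

Expected new cancer cases = Σ (standard pop × age-specific rate ÷ 100,000)
= 42,800×37.7/100,000 + 69,600×118.9/100,000 + 103,900×478.6/100,000 + 115,700×1008.7/100,000
= 16.14 + 82.75 + 497.27 + 1167.07 = 1763.22.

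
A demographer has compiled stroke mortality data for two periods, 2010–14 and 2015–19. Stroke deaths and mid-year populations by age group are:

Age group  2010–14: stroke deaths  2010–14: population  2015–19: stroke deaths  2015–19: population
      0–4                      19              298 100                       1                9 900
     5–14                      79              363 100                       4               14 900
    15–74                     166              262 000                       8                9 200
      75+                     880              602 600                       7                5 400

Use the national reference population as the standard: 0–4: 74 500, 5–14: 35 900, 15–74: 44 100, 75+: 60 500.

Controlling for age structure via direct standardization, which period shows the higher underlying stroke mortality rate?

2015–19

Age-specific rates per 100 000 for 2010–14: 6.37, 21.76, 63.36, 146.03.
For 2015–19: 10.10, 26.85, 86.96, 129.63.
Standard total = 215 000; weights = 0.3465, 0.1670, 0.2051, 0.2814.
2010–14: 0.3465×6.37 + 0.1670×21.76 + 0.2051×63.36 + 0.2814×146.03 = 59.9307 per 100 000.
2015–19: 0.3465×10.10 + 0.1670×26.85 + 0.2051×86.96 + 0.2814×129.63 = 62.2961 per 100 000.
The crude rates (74.98 vs 50.76) would put 2010–14 higher, but that reflects its age composition; once standardized to a common age structure, 2015–19 has the higher underlying rate.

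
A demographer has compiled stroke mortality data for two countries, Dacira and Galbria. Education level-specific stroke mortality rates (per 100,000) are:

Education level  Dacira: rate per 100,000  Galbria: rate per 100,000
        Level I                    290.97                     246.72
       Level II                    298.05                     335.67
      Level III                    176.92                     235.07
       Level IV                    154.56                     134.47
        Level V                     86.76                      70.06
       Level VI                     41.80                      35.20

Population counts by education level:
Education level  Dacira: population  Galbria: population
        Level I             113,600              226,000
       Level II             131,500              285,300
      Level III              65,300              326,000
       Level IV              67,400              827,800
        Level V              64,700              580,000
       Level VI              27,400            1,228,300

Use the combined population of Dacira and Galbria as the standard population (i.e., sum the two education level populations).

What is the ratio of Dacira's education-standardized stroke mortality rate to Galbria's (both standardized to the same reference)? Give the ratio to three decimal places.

Combined standard total = 3,943,300; weights = 0.0861, 0.1057, 0.0992, 0.2270, 0.1635, 0.3184.
Dacira: 0.0861×290.97 + 0.1057×298.05 + 0.0992×176.92 + 0.2270×154.56 + 0.1635×86.76 + 0.3184×41.80 = 136.7012 per 100,000.
Galbria: 0.0861×246.72 + 0.1057×335.67 + 0.0992×235.07 + 0.2270×134.47 + 0.1635×70.06 + 0.3184×35.20 = 133.2443 per 100,000.
Ratio = 136.7012 ÷ 133.2443 = 1.02594.

1.026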